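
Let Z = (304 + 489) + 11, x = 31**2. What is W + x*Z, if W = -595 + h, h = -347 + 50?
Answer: 771752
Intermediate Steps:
h = -297
x = 961
W = -892 (W = -595 - 297 = -892)
Z = 804 (Z = 793 + 11 = 804)
W + x*Z = -892 + 961*804 = -892 + 772644 = 771752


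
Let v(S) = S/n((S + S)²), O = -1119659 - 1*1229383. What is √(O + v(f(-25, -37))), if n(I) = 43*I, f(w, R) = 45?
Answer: I*√3909040791985/1290 ≈ 1532.7*I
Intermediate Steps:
O = -2349042 (O = -1119659 - 1229383 = -2349042)
v(S) = 1/(172*S) (v(S) = S/((43*(S + S)²)) = S/((43*(2*S)²)) = S/((43*(4*S²))) = S/((172*S²)) = S*(1/(172*S²)) = 1/(172*S))
√(O + v(f(-25, -37))) = √(-2349042 + (1/172)/45) = √(-2349042 + (1/172)*(1/45)) = √(-2349042 + 1/7740) = √(-18181585079/7740) = I*√3909040791985/1290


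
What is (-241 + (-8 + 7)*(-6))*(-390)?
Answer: 91650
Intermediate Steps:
(-241 + (-8 + 7)*(-6))*(-390) = (-241 - 1*(-6))*(-390) = (-241 + 6)*(-390) = -235*(-390) = 91650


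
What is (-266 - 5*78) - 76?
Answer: -732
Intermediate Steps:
(-266 - 5*78) - 76 = (-266 - 390) - 76 = -656 - 76 = -732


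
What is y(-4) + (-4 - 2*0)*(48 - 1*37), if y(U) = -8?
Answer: -52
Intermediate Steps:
y(-4) + (-4 - 2*0)*(48 - 1*37) = -8 + (-4 - 2*0)*(48 - 1*37) = -8 + (-4 + 0)*(48 - 37) = -8 - 4*11 = -8 - 44 = -52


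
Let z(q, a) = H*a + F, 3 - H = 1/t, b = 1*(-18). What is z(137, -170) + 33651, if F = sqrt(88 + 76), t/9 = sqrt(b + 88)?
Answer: 33141 + 2*sqrt(41) + 17*sqrt(70)/63 ≈ 33156.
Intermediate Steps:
b = -18
t = 9*sqrt(70) (t = 9*sqrt(-18 + 88) = 9*sqrt(70) ≈ 75.299)
F = 2*sqrt(41) (F = sqrt(164) = 2*sqrt(41) ≈ 12.806)
H = 3 - sqrt(70)/630 (H = 3 - 1/(9*sqrt(70)) = 3 - sqrt(70)/630 ≈ 2.9867)
z(q, a) = 2*sqrt(41) + a*(3 - sqrt(70)/630) (z(q, a) = (3 - sqrt(70)/630)*a + 2*sqrt(41) = a*(3 - sqrt(70)/630) + 2*sqrt(41) = 2*sqrt(41) + a*(3 - sqrt(70)/630))
z(137, -170) + 33651 = (2*sqrt(41) + (1/630)*(-170)*(1890 - sqrt(70))) + 33651 = (2*sqrt(41) + (-510 + 17*sqrt(70)/63)) + 33651 = (-510 + 2*sqrt(41) + 17*sqrt(70)/63) + 33651 = 33141 + 2*sqrt(41) + 17*sqrt(70)/63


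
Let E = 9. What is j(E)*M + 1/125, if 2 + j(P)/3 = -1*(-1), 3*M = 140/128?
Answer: -4343/4000 ≈ -1.0858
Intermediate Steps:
M = 35/96 (M = (140/128)/3 = (140*(1/128))/3 = (⅓)*(35/32) = 35/96 ≈ 0.36458)
j(P) = -3 (j(P) = -6 + 3*(-1*(-1)) = -6 + 3*1 = -6 + 3 = -3)
j(E)*M + 1/125 = -3*35/96 + 1/125 = -35/32 + 1/125 = -4343/4000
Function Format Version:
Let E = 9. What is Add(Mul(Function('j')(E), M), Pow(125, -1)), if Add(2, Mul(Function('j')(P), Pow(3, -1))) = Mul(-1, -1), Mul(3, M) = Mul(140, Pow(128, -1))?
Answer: Rational(-4343, 4000) ≈ -1.0858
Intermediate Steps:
M = Rational(35, 96) (M = Mul(Rational(1, 3), Mul(140, Pow(128, -1))) = Mul(Rational(1, 3), Mul(140, Rational(1, 128))) = Mul(Rational(1, 3), Rational(35, 32)) = Rational(35, 96) ≈ 0.36458)
Function('j')(P) = -3 (Function('j')(P) = Add(-6, Mul(3, Mul(-1, -1))) = Add(-6, Mul(3, 1)) = Add(-6, 3) = -3)
Add(Mul(Function('j')(E), M), Pow(125, -1)) = Add(Mul(-3, Rational(35, 96)), Pow(125, -1)) = Add(Rational(-35, 32), Rational(1, 125)) = Rational(-4343, 4000)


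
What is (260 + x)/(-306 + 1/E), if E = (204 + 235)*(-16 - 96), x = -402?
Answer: 6981856/15045409 ≈ 0.46405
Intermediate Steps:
E = -49168 (E = 439*(-112) = -49168)
(260 + x)/(-306 + 1/E) = (260 - 402)/(-306 + 1/(-49168)) = -142/(-306 - 1/49168) = -142/(-15045409/49168) = -142*(-49168/15045409) = 6981856/15045409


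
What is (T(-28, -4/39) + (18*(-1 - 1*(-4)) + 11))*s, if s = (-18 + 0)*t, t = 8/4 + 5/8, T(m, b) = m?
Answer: -6993/4 ≈ -1748.3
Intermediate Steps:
t = 21/8 (t = 8*(¼) + 5*(⅛) = 2 + 5/8 = 21/8 ≈ 2.6250)
s = -189/4 (s = (-18 + 0)*(21/8) = -18*21/8 = -189/4 ≈ -47.250)
(T(-28, -4/39) + (18*(-1 - 1*(-4)) + 11))*s = (-28 + (18*(-1 - 1*(-4)) + 11))*(-189/4) = (-28 + (18*(-1 + 4) + 11))*(-189/4) = (-28 + (18*3 + 11))*(-189/4) = (-28 + (54 + 11))*(-189/4) = (-28 + 65)*(-189/4) = 37*(-189/4) = -6993/4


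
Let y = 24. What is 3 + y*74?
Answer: 1779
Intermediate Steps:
3 + y*74 = 3 + 24*74 = 3 + 1776 = 1779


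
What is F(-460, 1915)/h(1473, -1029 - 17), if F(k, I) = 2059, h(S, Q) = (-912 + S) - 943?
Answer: -2059/382 ≈ -5.3901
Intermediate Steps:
h(S, Q) = -1855 + S
F(-460, 1915)/h(1473, -1029 - 17) = 2059/(-1855 + 1473) = 2059/(-382) = 2059*(-1/382) = -2059/382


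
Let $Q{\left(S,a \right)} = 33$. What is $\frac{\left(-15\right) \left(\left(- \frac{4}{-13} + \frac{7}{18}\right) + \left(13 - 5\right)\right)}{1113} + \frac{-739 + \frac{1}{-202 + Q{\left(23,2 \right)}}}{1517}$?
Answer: $- \frac{1034689951}{1712058894} \approx -0.60435$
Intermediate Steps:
$\frac{\left(-15\right) \left(\left(- \frac{4}{-13} + \frac{7}{18}\right) + \left(13 - 5\right)\right)}{1113} + \frac{-739 + \frac{1}{-202 + Q{\left(23,2 \right)}}}{1517} = \frac{\left(-15\right) \left(\left(- \frac{4}{-13} + \frac{7}{18}\right) + \left(13 - 5\right)\right)}{1113} + \frac{-739 + \frac{1}{-202 + 33}}{1517} = - 15 \left(\left(\left(-4\right) \left(- \frac{1}{13}\right) + 7 \cdot \frac{1}{18}\right) + 8\right) \frac{1}{1113} + \left(-739 + \frac{1}{-169}\right) \frac{1}{1517} = - 15 \left(\left(\frac{4}{13} + \frac{7}{18}\right) + 8\right) \frac{1}{1113} + \left(-739 - \frac{1}{169}\right) \frac{1}{1517} = - 15 \left(\frac{163}{234} + 8\right) \frac{1}{1113} - \frac{124892}{256373} = \left(-15\right) \frac{2035}{234} \cdot \frac{1}{1113} - \frac{124892}{256373} = \left(- \frac{10175}{78}\right) \frac{1}{1113} - \frac{124892}{256373} = - \frac{10175}{86814} - \frac{124892}{256373} = - \frac{1034689951}{1712058894}$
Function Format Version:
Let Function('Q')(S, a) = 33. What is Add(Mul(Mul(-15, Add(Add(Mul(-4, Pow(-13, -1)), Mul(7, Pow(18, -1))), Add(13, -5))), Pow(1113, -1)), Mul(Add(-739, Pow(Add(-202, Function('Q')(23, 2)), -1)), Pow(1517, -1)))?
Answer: Rational(-1034689951, 1712058894) ≈ -0.60435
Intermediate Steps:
Add(Mul(Mul(-15, Add(Add(Mul(-4, Pow(-13, -1)), Mul(7, Pow(18, -1))), Add(13, -5))), Pow(1113, -1)), Mul(Add(-739, Pow(Add(-202, Function('Q')(23, 2)), -1)), Pow(1517, -1))) = Add(Mul(Mul(-15, Add(Add(Mul(-4, Pow(-13, -1)), Mul(7, Pow(18, -1))), Add(13, -5))), Pow(1113, -1)), Mul(Add(-739, Pow(Add(-202, 33), -1)), Pow(1517, -1))) = Add(Mul(Mul(-15, Add(Add(Mul(-4, Rational(-1, 13)), Mul(7, Rational(1, 18))), 8)), Rational(1, 1113)), Mul(Add(-739, Pow(-169, -1)), Rational(1, 1517))) = Add(Mul(Mul(-15, Add(Add(Rational(4, 13), Rational(7, 18)), 8)), Rational(1, 1113)), Mul(Add(-739, Rational(-1, 169)), Rational(1, 1517))) = Add(Mul(Mul(-15, Add(Rational(163, 234), 8)), Rational(1, 1113)), Mul(Rational(-124892, 169), Rational(1, 1517))) = Add(Mul(Mul(-15, Rational(2035, 234)), Rational(1, 1113)), Rational(-124892, 256373)) = Add(Mul(Rational(-10175, 78), Rational(1, 1113)), Rational(-124892, 256373)) = Add(Rational(-10175, 86814), Rational(-124892, 256373)) = Rational(-1034689951, 1712058894)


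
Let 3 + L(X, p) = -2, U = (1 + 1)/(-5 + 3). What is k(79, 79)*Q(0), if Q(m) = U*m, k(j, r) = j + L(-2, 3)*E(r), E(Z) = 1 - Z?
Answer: 0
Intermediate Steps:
U = -1 (U = 2/(-2) = 2*(-½) = -1)
L(X, p) = -5 (L(X, p) = -3 - 2 = -5)
k(j, r) = -5 + j + 5*r (k(j, r) = j - 5*(1 - r) = j + (-5 + 5*r) = -5 + j + 5*r)
Q(m) = -m
k(79, 79)*Q(0) = (-5 + 79 + 5*79)*(-1*0) = (-5 + 79 + 395)*0 = 469*0 = 0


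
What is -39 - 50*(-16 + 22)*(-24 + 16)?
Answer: 2361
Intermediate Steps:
-39 - 50*(-16 + 22)*(-24 + 16) = -39 - 300*(-8) = -39 - 50*(-48) = -39 + 2400 = 2361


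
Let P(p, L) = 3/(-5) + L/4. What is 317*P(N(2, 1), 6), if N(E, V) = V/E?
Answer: 2853/10 ≈ 285.30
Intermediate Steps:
P(p, L) = -⅗ + L/4 (P(p, L) = 3*(-⅕) + L*(¼) = -⅗ + L/4)
317*P(N(2, 1), 6) = 317*(-⅗ + (¼)*6) = 317*(-⅗ + 3/2) = 317*(9/10) = 2853/10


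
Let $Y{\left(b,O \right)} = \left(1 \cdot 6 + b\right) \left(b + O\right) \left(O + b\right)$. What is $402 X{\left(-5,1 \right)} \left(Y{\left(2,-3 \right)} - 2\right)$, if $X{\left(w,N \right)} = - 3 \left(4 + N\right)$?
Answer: $-36180$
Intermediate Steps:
$Y{\left(b,O \right)} = \left(O + b\right)^{2} \left(6 + b\right)$ ($Y{\left(b,O \right)} = \left(6 + b\right) \left(O + b\right) \left(O + b\right) = \left(6 + b\right) \left(O + b\right)^{2} = \left(O + b\right)^{2} \left(6 + b\right)$)
$X{\left(w,N \right)} = -12 - 3 N$
$402 X{\left(-5,1 \right)} \left(Y{\left(2,-3 \right)} - 2\right) = 402 \left(-12 - 3\right) \left(\left(-3 + 2\right)^{2} \left(6 + 2\right) - 2\right) = 402 \left(-12 - 3\right) \left(\left(-1\right)^{2} \cdot 8 - 2\right) = 402 \left(- 15 \left(1 \cdot 8 - 2\right)\right) = 402 \left(- 15 \left(8 - 2\right)\right) = 402 \left(\left(-15\right) 6\right) = 402 \left(-90\right) = -36180$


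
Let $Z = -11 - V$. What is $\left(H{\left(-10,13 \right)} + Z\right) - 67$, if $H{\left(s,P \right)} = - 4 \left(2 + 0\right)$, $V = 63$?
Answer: $-149$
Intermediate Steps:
$H{\left(s,P \right)} = -8$ ($H{\left(s,P \right)} = \left(-4\right) 2 = -8$)
$Z = -74$ ($Z = -11 - 63 = -74$)
$\left(H{\left(-10,13 \right)} + Z\right) - 67 = \left(-8 - 74\right) - 67 = -82 - 67 = -149$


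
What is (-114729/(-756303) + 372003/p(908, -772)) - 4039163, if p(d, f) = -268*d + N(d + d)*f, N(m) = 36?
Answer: -276091644616026223/68353656736 ≈ -4.0392e+6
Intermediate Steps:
p(d, f) = -268*d + 36*f
(-114729/(-756303) + 372003/p(908, -772)) - 4039163 = (-114729/(-756303) + 372003/(-268*908 + 36*(-772))) - 4039163 = (-114729*(-1/756303) + 372003/(-243344 - 27792)) - 4039163 = (38243/252101 + 372003/(-271136)) - 4039163 = (38243/252101 + 372003*(-1/271136)) - 4039163 = (38243/252101 - 372003/271136) - 4039163 = -83413274255/68353656736 - 4039163 = -276091644616026223/68353656736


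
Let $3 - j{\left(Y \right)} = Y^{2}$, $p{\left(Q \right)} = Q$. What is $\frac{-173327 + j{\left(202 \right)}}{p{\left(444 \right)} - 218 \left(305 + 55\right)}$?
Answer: $\frac{17844}{6503} \approx 2.744$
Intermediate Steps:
$j{\left(Y \right)} = 3 - Y^{2}$
$\frac{-173327 + j{\left(202 \right)}}{p{\left(444 \right)} - 218 \left(305 + 55\right)} = \frac{-173327 + \left(3 - 202^{2}\right)}{444 - 218 \left(305 + 55\right)} = \frac{-173327 + \left(3 - 40804\right)}{444 - 78480} = \frac{-173327 - 40801}{-78036} = \left(-214128\right) \left(- \frac{1}{78036}\right) = \frac{17844}{6503}$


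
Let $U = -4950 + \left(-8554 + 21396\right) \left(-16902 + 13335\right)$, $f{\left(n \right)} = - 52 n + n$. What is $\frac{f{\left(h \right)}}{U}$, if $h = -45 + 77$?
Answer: $\frac{136}{3817697} \approx 3.5624 \cdot 10^{-5}$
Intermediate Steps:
$h = 32$
$f{\left(n \right)} = - 51 n$
$U = -45812364$ ($U = -4950 + 12842 \left(-3567\right) = -4950 - 45807414 = -45812364$)
$\frac{f{\left(h \right)}}{U} = \frac{\left(-51\right) 32}{-45812364} = \left(-1632\right) \left(- \frac{1}{45812364}\right) = \frac{136}{3817697}$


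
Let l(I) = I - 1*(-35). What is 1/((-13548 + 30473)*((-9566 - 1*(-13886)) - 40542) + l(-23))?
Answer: -1/613057338 ≈ -1.6312e-9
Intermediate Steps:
l(I) = 35 + I (l(I) = I + 35 = 35 + I)
1/((-13548 + 30473)*((-9566 - 1*(-13886)) - 40542) + l(-23)) = 1/((-13548 + 30473)*((-9566 - 1*(-13886)) - 40542) + (35 - 23)) = 1/(16925*((-9566 + 13886) - 40542) + 12) = 1/(16925*(4320 - 40542) + 12) = 1/(16925*(-36222) + 12) = 1/(-613057350 + 12) = 1/(-613057338) = -1/613057338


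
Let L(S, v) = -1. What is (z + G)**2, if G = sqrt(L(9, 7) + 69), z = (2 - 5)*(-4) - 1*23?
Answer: 189 - 44*sqrt(17) ≈ 7.5834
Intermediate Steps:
z = -11 (z = -3*(-4) - 23 = 12 - 23 = -11)
G = 2*sqrt(17) (G = sqrt(-1 + 69) = sqrt(68) = 2*sqrt(17) ≈ 8.2462)
(z + G)**2 = (-11 + 2*sqrt(17))**2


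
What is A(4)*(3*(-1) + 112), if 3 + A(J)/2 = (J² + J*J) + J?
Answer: 7194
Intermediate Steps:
A(J) = -6 + 2*J + 4*J² (A(J) = -6 + 2*((J² + J*J) + J) = -6 + 2*((J² + J²) + J) = -6 + 2*(2*J² + J) = -6 + 2*(J + 2*J²) = -6 + (2*J + 4*J²) = -6 + 2*J + 4*J²)
A(4)*(3*(-1) + 112) = (-6 + 2*4 + 4*4²)*(3*(-1) + 112) = (-6 + 8 + 4*16)*(-3 + 112) = (-6 + 8 + 64)*109 = 66*109 = 7194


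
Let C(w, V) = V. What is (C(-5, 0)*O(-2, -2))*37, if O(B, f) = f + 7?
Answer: 0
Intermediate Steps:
O(B, f) = 7 + f
(C(-5, 0)*O(-2, -2))*37 = (0*(7 - 2))*37 = (0*5)*37 = 0*37 = 0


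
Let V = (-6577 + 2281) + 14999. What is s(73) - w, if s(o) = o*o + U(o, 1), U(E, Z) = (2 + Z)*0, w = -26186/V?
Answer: 57062473/10703 ≈ 5331.4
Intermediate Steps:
V = 10703 (V = -4296 + 14999 = 10703)
w = -26186/10703 ≈ -2.4466
U(E, Z) = 0
s(o) = o² (s(o) = o*o + 0 = o² + 0 = o²)
s(73) - w = 73² - 1*(-26186/10703) = 5329 + 26186/10703 = 57062473/10703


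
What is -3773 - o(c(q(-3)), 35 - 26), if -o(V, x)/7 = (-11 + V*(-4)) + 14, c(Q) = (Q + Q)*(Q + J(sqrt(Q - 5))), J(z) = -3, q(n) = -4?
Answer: -5320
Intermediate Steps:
c(Q) = 2*Q*(-3 + Q) (c(Q) = (Q + Q)*(Q - 3) = (2*Q)*(-3 + Q) = 2*Q*(-3 + Q))
o(V, x) = -21 + 28*V (o(V, x) = -7*((-11 + V*(-4)) + 14) = -7*((-11 - 4*V) + 14) = -7*(3 - 4*V) = -21 + 28*V)
-3773 - o(c(q(-3)), 35 - 26) = -3773 - (-21 + 28*(2*(-4)*(-3 - 4))) = -3773 - (-21 + 28*(2*(-4)*(-7))) = -3773 - (-21 + 28*56) = -3773 - (-21 + 1568) = -3773 - 1*1547 = -3773 - 1547 = -5320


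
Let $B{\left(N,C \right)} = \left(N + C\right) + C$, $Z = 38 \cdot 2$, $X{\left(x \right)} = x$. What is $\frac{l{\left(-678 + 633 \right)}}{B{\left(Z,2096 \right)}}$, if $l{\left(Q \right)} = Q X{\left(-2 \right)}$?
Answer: $\frac{45}{2134} \approx 0.021087$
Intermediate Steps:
$Z = 76$
$l{\left(Q \right)} = - 2 Q$ ($l{\left(Q \right)} = Q \left(-2\right) = - 2 Q$)
$B{\left(N,C \right)} = N + 2 C$ ($B{\left(N,C \right)} = \left(C + N\right) + C = N + 2 C$)
$\frac{l{\left(-678 + 633 \right)}}{B{\left(Z,2096 \right)}} = \frac{\left(-2\right) \left(-678 + 633\right)}{76 + 2 \cdot 2096} = \frac{\left(-2\right) \left(-45\right)}{76 + 4192} = \frac{90}{4268} = 90 \cdot \frac{1}{4268} = \frac{45}{2134}$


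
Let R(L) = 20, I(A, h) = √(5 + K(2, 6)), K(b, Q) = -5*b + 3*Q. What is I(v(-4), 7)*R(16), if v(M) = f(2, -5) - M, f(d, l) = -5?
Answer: 20*√13 ≈ 72.111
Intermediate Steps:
v(M) = -5 - M
I(A, h) = √13 (I(A, h) = √(5 + (-5*2 + 3*6)) = √(5 + (-10 + 18)) = √(5 + 8) = √13)
I(v(-4), 7)*R(16) = √13*20 = 20*√13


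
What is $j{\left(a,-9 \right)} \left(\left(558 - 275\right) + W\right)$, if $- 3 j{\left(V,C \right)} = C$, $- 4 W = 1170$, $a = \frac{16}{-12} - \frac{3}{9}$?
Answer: $- \frac{57}{2} \approx -28.5$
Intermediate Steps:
$a = - \frac{5}{3}$ ($a = 16 \left(- \frac{1}{12}\right) - \frac{1}{3} = - \frac{4}{3} - \frac{1}{3} = - \frac{5}{3} \approx -1.6667$)
$W = - \frac{585}{2}$ ($W = \left(- \frac{1}{4}\right) 1170 = - \frac{585}{2} \approx -292.5$)
$j{\left(V,C \right)} = - \frac{C}{3}$
$j{\left(a,-9 \right)} \left(\left(558 - 275\right) + W\right) = \left(- \frac{1}{3}\right) \left(-9\right) \left(\left(558 - 275\right) - \frac{585}{2}\right) = 3 \left(283 - \frac{585}{2}\right) = 3 \left(- \frac{19}{2}\right) = - \frac{57}{2}$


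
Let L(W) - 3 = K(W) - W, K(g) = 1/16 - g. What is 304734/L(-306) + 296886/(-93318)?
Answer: 75345503911/153057073 ≈ 492.27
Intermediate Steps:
K(g) = 1/16 - g
L(W) = 49/16 - 2*W (L(W) = 3 + ((1/16 - W) - W) = 3 + (1/16 - 2*W) = 49/16 - 2*W)
304734/L(-306) + 296886/(-93318) = 304734/(49/16 - 2*(-306)) + 296886/(-93318) = 304734/(49/16 + 612) + 296886*(-1/93318) = 304734/(9841/16) - 49481/15553 = 304734*(16/9841) - 49481/15553 = 4875744/9841 - 49481/15553 = 75345503911/153057073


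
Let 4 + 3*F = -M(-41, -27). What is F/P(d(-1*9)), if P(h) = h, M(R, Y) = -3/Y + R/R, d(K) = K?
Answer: 46/243 ≈ 0.18930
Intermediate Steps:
M(R, Y) = 1 - 3/Y (M(R, Y) = -3/Y + 1 = 1 - 3/Y)
F = -46/27 (F = -4/3 + (-(-3 - 27)/(-27))/3 = -4/3 + (-(-1)*(-30)/27)/3 = -4/3 + (-1*10/9)/3 = -4/3 + (⅓)*(-10/9) = -4/3 - 10/27 = -46/27 ≈ -1.7037)
F/P(d(-1*9)) = -46/(27*((-1*9))) = -46/27/(-9) = -46/27*(-⅑) = 46/243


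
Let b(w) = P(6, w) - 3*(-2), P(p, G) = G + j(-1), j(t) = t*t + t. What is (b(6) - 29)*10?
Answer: -170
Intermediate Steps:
j(t) = t + t**2 (j(t) = t**2 + t = t + t**2)
P(p, G) = G (P(p, G) = G - (1 - 1) = G - 1*0 = G + 0 = G)
b(w) = 6 + w (b(w) = w - 3*(-2) = w + 6 = 6 + w)
(b(6) - 29)*10 = ((6 + 6) - 29)*10 = (12 - 29)*10 = -17*10 = -170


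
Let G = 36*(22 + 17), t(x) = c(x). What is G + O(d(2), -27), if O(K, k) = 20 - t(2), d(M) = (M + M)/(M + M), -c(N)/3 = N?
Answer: 1430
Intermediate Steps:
c(N) = -3*N
t(x) = -3*x
d(M) = 1 (d(M) = (2*M)/((2*M)) = (2*M)*(1/(2*M)) = 1)
G = 1404 (G = 36*39 = 1404)
O(K, k) = 26 (O(K, k) = 20 - (-3)*2 = 20 - 1*(-6) = 20 + 6 = 26)
G + O(d(2), -27) = 1404 + 26 = 1430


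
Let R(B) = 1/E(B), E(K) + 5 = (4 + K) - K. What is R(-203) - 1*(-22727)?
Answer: 22726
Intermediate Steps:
E(K) = -1 (E(K) = -5 + ((4 + K) - K) = -5 + 4 = -1)
R(B) = -1 (R(B) = 1/(-1) = -1)
R(-203) - 1*(-22727) = -1 - 1*(-22727) = -1 + 22727 = 22726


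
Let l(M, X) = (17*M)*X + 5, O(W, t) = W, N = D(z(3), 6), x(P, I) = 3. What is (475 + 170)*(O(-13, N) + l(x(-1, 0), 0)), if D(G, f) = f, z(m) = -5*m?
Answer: -5160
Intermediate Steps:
N = 6
l(M, X) = 5 + 17*M*X (l(M, X) = 17*M*X + 5 = 5 + 17*M*X)
(475 + 170)*(O(-13, N) + l(x(-1, 0), 0)) = (475 + 170)*(-13 + (5 + 17*3*0)) = 645*(-13 + (5 + 0)) = 645*(-13 + 5) = 645*(-8) = -5160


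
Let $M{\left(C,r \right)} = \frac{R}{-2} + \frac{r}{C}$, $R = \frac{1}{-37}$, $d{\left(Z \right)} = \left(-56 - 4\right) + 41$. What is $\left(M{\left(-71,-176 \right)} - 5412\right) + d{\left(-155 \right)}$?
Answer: $- \frac{28521379}{5254} \approx -5428.5$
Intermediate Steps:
$d{\left(Z \right)} = -19$ ($d{\left(Z \right)} = -60 + 41 = -19$)
$R = - \frac{1}{37} \approx -0.027027$
$M{\left(C,r \right)} = \frac{1}{74} + \frac{r}{C}$ ($M{\left(C,r \right)} = - \frac{1}{37 \left(-2\right)} + \frac{r}{C} = \left(- \frac{1}{37}\right) \left(- \frac{1}{2}\right) + \frac{r}{C} = \frac{1}{74} + \frac{r}{C}$)
$\left(M{\left(-71,-176 \right)} - 5412\right) + d{\left(-155 \right)} = \left(\frac{-176 + \frac{1}{74} \left(-71\right)}{-71} - 5412\right) - 19 = \left(- \frac{-176 - \frac{71}{74}}{71} - 5412\right) - 19 = \left(\left(- \frac{1}{71}\right) \left(- \frac{13095}{74}\right) - 5412\right) - 19 = \left(\frac{13095}{5254} - 5412\right) - 19 = - \frac{28421553}{5254} - 19 = - \frac{28521379}{5254}$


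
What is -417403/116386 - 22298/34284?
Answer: -2113177435/498772203 ≈ -4.2368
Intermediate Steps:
-417403/116386 - 22298/34284 = -417403*1/116386 - 22298*1/34284 = -417403/116386 - 11149/17142 = -2113177435/498772203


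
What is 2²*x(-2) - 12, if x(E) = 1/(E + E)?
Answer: -13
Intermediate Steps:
x(E) = 1/(2*E)
2²*x(-2) - 12 = 2²*((½)/(-2)) - 12 = 4*((½)*(-½)) - 12 = 4*(-¼) - 12 = -1 - 12 = -13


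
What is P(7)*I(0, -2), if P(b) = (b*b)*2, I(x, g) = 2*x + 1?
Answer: 98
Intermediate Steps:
I(x, g) = 1 + 2*x
P(b) = 2*b² (P(b) = b²*2 = 2*b²)
P(7)*I(0, -2) = (2*7²)*(1 + 2*0) = (2*49)*(1 + 0) = 98*1 = 98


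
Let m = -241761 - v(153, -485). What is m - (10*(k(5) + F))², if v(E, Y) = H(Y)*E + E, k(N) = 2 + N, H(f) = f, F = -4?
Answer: -168609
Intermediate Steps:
v(E, Y) = E + E*Y (v(E, Y) = Y*E + E = E*Y + E = E + E*Y)
m = -167709 (m = -241761 - 153*(1 - 485) = -241761 - 153*(-484) = -241761 - 1*(-74052) = -241761 + 74052 = -167709)
m - (10*(k(5) + F))² = -167709 - (10*((2 + 5) - 4))² = -167709 - (10*(7 - 4))² = -167709 - (10*3)² = -167709 - 1*30² = -167709 - 1*900 = -167709 - 900 = -168609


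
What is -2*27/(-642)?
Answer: 9/107 ≈ 0.084112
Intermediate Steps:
-2*27/(-642) = -54*(-1/642) = 9/107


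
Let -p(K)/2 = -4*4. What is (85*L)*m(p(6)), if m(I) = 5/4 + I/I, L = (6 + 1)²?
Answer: 37485/4 ≈ 9371.3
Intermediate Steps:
p(K) = 32 (p(K) = -(-8)*4 = -2*(-16) = 32)
L = 49 (L = 7² = 49)
m(I) = 9/4 (m(I) = 5*(¼) + 1 = 5/4 + 1 = 9/4)
(85*L)*m(p(6)) = (85*49)*(9/4) = 4165*(9/4) = 37485/4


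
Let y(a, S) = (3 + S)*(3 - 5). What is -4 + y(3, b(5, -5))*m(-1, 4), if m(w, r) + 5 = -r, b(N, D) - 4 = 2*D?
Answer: -58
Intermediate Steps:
b(N, D) = 4 + 2*D
y(a, S) = -6 - 2*S (y(a, S) = (3 + S)*(-2) = -6 - 2*S)
m(w, r) = -5 - r
-4 + y(3, b(5, -5))*m(-1, 4) = -4 + (-6 - 2*(4 + 2*(-5)))*(-5 - 1*4) = -4 + (-6 - 2*(4 - 10))*(-5 - 4) = -4 + (-6 - 2*(-6))*(-9) = -4 + (-6 + 12)*(-9) = -4 + 6*(-9) = -4 - 54 = -58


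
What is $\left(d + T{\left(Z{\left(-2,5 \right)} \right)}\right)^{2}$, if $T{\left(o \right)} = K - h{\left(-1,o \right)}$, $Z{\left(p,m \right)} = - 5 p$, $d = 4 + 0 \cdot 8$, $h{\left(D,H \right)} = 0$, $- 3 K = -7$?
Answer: $\frac{361}{9} \approx 40.111$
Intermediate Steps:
$K = \frac{7}{3}$ ($K = \left(- \frac{1}{3}\right) \left(-7\right) = \frac{7}{3} \approx 2.3333$)
$d = 4$ ($d = 4 + 0 = 4$)
$T{\left(o \right)} = \frac{7}{3}$ ($T{\left(o \right)} = \frac{7}{3} - 0 = \frac{7}{3} + 0 = \frac{7}{3}$)
$\left(d + T{\left(Z{\left(-2,5 \right)} \right)}\right)^{2} = \left(4 + \frac{7}{3}\right)^{2} = \left(\frac{19}{3}\right)^{2} = \frac{361}{9}$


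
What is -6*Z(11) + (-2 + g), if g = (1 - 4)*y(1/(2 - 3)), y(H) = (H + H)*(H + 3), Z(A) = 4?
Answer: -14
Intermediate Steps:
y(H) = 2*H*(3 + H) (y(H) = (2*H)*(3 + H) = 2*H*(3 + H))
g = 12 (g = (1 - 4)*(2*(3 + 1/(2 - 3))/(2 - 3)) = -6*(3 + 1/(-1))/(-1) = -6*(-1)*(3 - 1) = -6*(-1)*2 = -3*(-4) = 12)
-6*Z(11) + (-2 + g) = -6*4 + (-2 + 12) = -24 + 10 = -14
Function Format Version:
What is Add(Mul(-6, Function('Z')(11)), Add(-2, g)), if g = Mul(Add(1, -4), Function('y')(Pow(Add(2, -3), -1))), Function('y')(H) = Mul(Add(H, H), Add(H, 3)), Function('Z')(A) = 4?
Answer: -14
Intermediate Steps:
Function('y')(H) = Mul(2, H, Add(3, H)) (Function('y')(H) = Mul(Mul(2, H), Add(3, H)) = Mul(2, H, Add(3, H)))
g = 12 (g = Mul(Add(1, -4), Mul(2, Pow(Add(2, -3), -1), Add(3, Pow(Add(2, -3), -1)))) = Mul(-3, Mul(2, Pow(-1, -1), Add(3, Pow(-1, -1)))) = Mul(-3, Mul(2, -1, Add(3, -1))) = Mul(-3, Mul(2, -1, 2)) = Mul(-3, -4) = 12)
Add(Mul(-6, Function('Z')(11)), Add(-2, g)) = Add(Mul(-6, 4), Add(-2, 12)) = Add(-24, 10) = -14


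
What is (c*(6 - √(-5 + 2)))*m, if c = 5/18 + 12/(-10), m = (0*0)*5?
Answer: 0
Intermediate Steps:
m = 0 (m = 0*5 = 0)
c = -83/90 (c = 5*(1/18) + 12*(-⅒) = 5/18 - 6/5 = -83/90 ≈ -0.92222)
(c*(6 - √(-5 + 2)))*m = -83*(6 - √(-5 + 2))/90*0 = -83*(6 - √(-3))/90*0 = -83*(6 - I*√3)/90*0 = (-83/15 + 83*I*√3/90)*0 = 0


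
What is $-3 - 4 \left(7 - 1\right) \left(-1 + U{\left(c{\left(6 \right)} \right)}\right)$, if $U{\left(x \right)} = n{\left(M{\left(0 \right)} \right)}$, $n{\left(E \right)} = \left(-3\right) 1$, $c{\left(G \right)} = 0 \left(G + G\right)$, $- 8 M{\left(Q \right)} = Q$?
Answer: $93$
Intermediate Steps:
$M{\left(Q \right)} = - \frac{Q}{8}$
$c{\left(G \right)} = 0$ ($c{\left(G \right)} = 0 \cdot 2 G = 0$)
$n{\left(E \right)} = -3$
$U{\left(x \right)} = -3$
$-3 - 4 \left(7 - 1\right) \left(-1 + U{\left(c{\left(6 \right)} \right)}\right) = -3 - 4 \left(7 - 1\right) \left(-1 - 3\right) = -3 - 4 \cdot 6 \left(-4\right) = -3 - -96 = -3 + 96 = 93$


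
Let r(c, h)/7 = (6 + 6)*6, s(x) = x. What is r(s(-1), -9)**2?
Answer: 254016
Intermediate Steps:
r(c, h) = 504 (r(c, h) = 7*((6 + 6)*6) = 7*(12*6) = 7*72 = 504)
r(s(-1), -9)**2 = 504**2 = 254016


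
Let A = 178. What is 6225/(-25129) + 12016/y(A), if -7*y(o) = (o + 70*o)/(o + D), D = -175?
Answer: -3209811447/158790151 ≈ -20.214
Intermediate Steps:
y(o) = -71*o/(7*(-175 + o)) (y(o) = -(o + 70*o)/(7*(o - 175)) = -71*o/(7*(-175 + o)))
6225/(-25129) + 12016/y(A) = 6225/(-25129) + 12016/((-71*178/(-1225 + 7*178))) = 6225*(-1/25129) + 12016/((-71*178/(-1225 + 1246))) = -6225/25129 + 12016/((-71*178/21)) = -6225/25129 + 12016/((-71*178*1/21)) = -6225/25129 + 12016/(-12638/21) = -6225/25129 + 12016*(-21/12638) = -6225/25129 - 126168/6319 = -3209811447/158790151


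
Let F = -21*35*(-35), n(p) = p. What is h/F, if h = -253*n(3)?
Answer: -253/8575 ≈ -0.029504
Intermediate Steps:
F = 25725 (F = -735*(-35) = 25725)
h = -759 (h = -253*3 = -759)
h/F = -759/25725 = -759*1/25725 = -253/8575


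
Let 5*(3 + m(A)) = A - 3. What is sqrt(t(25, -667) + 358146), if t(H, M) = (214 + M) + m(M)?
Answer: 2*sqrt(89389) ≈ 597.96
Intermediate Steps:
m(A) = -18/5 + A/5 (m(A) = -3 + (A - 3)/5 = -3 + (-3 + A)/5 = -3 + (-3/5 + A/5) = -18/5 + A/5)
t(H, M) = 1052/5 + 6*M/5 (t(H, M) = (214 + M) + (-18/5 + M/5) = 1052/5 + 6*M/5)
sqrt(t(25, -667) + 358146) = sqrt((1052/5 + (6/5)*(-667)) + 358146) = sqrt((1052/5 - 4002/5) + 358146) = sqrt(-590 + 358146) = sqrt(357556) = 2*sqrt(89389)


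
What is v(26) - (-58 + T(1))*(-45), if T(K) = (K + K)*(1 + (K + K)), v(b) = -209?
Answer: -2549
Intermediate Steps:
T(K) = 2*K*(1 + 2*K) (T(K) = (2*K)*(1 + 2*K) = 2*K*(1 + 2*K))
v(26) - (-58 + T(1))*(-45) = -209 - (-58 + 2*1*(1 + 2*1))*(-45) = -209 - (-58 + 2*1*(1 + 2))*(-45) = -209 - (-58 + 2*1*3)*(-45) = -209 - (-58 + 6)*(-45) = -209 - (-52)*(-45) = -209 - 1*2340 = -209 - 2340 = -2549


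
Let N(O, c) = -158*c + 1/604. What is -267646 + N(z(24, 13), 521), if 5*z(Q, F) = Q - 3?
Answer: -211378255/604 ≈ -3.4996e+5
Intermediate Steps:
z(Q, F) = -⅗ + Q/5 (z(Q, F) = (Q - 3)/5 = (-3 + Q)/5 = -⅗ + Q/5)
N(O, c) = 1/604 - 158*c (N(O, c) = -158*c + 1/604 = 1/604 - 158*c)
-267646 + N(z(24, 13), 521) = -267646 + (1/604 - 158*521) = -267646 + (1/604 - 82318) = -267646 - 49720071/604 = -211378255/604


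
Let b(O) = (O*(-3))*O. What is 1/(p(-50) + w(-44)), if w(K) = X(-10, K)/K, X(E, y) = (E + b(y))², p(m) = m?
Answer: -11/8462831 ≈ -1.2998e-6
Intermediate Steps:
b(O) = -3*O² (b(O) = (-3*O)*O = -3*O²)
X(E, y) = (E - 3*y²)²
w(K) = (-10 - 3*K²)²/K
1/(p(-50) + w(-44)) = 1/(-50 + (10 + 3*(-44)²)²/(-44)) = 1/(-50 - (10 + 3*1936)²/44) = 1/(-50 - (10 + 5808)²/44) = 1/(-50 - 1/44*5818²) = 1/(-50 - 1/44*33849124) = 1/(-50 - 8462281/11) = 1/(-8462831/11) = -11/8462831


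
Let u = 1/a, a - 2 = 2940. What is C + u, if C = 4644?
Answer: 13662649/2942 ≈ 4644.0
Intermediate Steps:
a = 2942 (a = 2 + 2940 = 2942)
u = 1/2942 ≈ 0.00033990
C + u = 4644 + 1/2942 = 13662649/2942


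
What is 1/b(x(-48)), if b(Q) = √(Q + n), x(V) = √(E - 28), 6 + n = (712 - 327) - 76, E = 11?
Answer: (303 + I*√17)^(-½) ≈ 0.057445 - 0.0003908*I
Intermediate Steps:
n = 303 (n = -6 + ((712 - 327) - 76) = -6 + (385 - 76) = -6 + 309 = 303)
x(V) = I*√17 (x(V) = √(11 - 28) = √(-17) = I*√17)
b(Q) = √(303 + Q) (b(Q) = √(Q + 303) = √(303 + Q))
1/b(x(-48)) = 1/(√(303 + I*√17)) = (303 + I*√17)^(-½)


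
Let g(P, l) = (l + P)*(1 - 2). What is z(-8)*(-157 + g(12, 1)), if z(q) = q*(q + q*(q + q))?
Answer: 163200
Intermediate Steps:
g(P, l) = -P - l (g(P, l) = (P + l)*(-1) = -P - l)
z(q) = q*(q + 2*q**2) (z(q) = q*(q + q*(2*q)) = q*(q + 2*q**2))
z(-8)*(-157 + g(12, 1)) = ((-8)**2*(1 + 2*(-8)))*(-157 + (-1*12 - 1*1)) = (64*(1 - 16))*(-157 + (-12 - 1)) = (64*(-15))*(-157 - 13) = -960*(-170) = 163200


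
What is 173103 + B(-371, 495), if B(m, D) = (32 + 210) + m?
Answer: 172974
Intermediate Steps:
B(m, D) = 242 + m
173103 + B(-371, 495) = 173103 + (242 - 371) = 173103 - 129 = 172974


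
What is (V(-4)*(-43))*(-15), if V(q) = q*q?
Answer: 10320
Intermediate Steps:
V(q) = q²
(V(-4)*(-43))*(-15) = ((-4)²*(-43))*(-15) = (16*(-43))*(-15) = -688*(-15) = 10320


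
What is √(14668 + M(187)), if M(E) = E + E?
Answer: √15042 ≈ 122.65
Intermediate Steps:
M(E) = 2*E
√(14668 + M(187)) = √(14668 + 2*187) = √(14668 + 374) = √15042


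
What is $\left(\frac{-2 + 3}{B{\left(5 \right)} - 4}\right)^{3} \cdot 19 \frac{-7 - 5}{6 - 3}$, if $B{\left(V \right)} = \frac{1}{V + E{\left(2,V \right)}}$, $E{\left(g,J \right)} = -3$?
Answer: $\frac{608}{343} \approx 1.7726$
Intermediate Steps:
$B{\left(V \right)} = \frac{1}{-3 + V}$ ($B{\left(V \right)} = \frac{1}{V - 3} = \frac{1}{-3 + V}$)
$\left(\frac{-2 + 3}{B{\left(5 \right)} - 4}\right)^{3} \cdot 19 \frac{-7 - 5}{6 - 3} = \left(\frac{-2 + 3}{\frac{1}{-3 + 5} - 4}\right)^{3} \cdot 19 \frac{-7 - 5}{6 - 3} = \left(1 \frac{1}{\frac{1}{2} - 4}\right)^{3} \cdot 19 \left(- \frac{12}{3}\right) = \left(1 \frac{1}{\frac{1}{2} - 4}\right)^{3} \cdot 19 \left(\left(-12\right) \frac{1}{3}\right) = \left(1 \frac{1}{- \frac{7}{2}}\right)^{3} \cdot 19 \left(-4\right) = \left(1 \left(- \frac{2}{7}\right)\right)^{3} \cdot 19 \left(-4\right) = \left(- \frac{2}{7}\right)^{3} \cdot 19 \left(-4\right) = \left(- \frac{8}{343}\right) 19 \left(-4\right) = \left(- \frac{152}{343}\right) \left(-4\right) = \frac{608}{343}$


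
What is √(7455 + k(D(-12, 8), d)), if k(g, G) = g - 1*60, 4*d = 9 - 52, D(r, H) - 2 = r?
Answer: √7385 ≈ 85.936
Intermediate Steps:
D(r, H) = 2 + r
d = -43/4 (d = (9 - 52)/4 = (¼)*(-43) = -43/4 ≈ -10.750)
k(g, G) = -60 + g (k(g, G) = g - 60 = -60 + g)
√(7455 + k(D(-12, 8), d)) = √(7455 + (-60 + (2 - 12))) = √(7455 + (-60 - 10)) = √(7455 - 70) = √7385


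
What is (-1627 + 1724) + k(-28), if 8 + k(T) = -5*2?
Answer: 79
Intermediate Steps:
k(T) = -18 (k(T) = -8 - 5*2 = -8 - 10 = -18)
(-1627 + 1724) + k(-28) = (-1627 + 1724) - 18 = 97 - 18 = 79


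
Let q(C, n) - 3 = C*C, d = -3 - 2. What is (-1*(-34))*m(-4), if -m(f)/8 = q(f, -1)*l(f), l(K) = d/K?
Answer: -6460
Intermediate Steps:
d = -5
l(K) = -5/K
q(C, n) = 3 + C**2 (q(C, n) = 3 + C*C = 3 + C**2)
m(f) = 40*(3 + f**2)/f (m(f) = -8*(3 + f**2)*(-5/f) = -(-40)*(3 + f**2)/f = 40*(3 + f**2)/f)
(-1*(-34))*m(-4) = (-1*(-34))*(40*(-4) + 120/(-4)) = 34*(-160 + 120*(-1/4)) = 34*(-160 - 30) = 34*(-190) = -6460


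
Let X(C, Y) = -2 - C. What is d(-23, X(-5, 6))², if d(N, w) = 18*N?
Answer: 171396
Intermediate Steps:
d(-23, X(-5, 6))² = (18*(-23))² = (-414)² = 171396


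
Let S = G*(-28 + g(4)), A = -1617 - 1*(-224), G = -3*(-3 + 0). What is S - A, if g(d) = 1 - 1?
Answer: 1141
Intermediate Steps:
g(d) = 0
G = 9 (G = -3*(-3) = 9)
A = -1393 (A = -1617 + 224 = -1393)
S = -252 (S = 9*(-28 + 0) = 9*(-28) = -252)
S - A = -252 - 1*(-1393) = -252 + 1393 = 1141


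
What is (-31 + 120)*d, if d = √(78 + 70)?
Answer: 178*√37 ≈ 1082.7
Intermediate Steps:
d = 2*√37 (d = √148 = 2*√37 ≈ 12.166)
(-31 + 120)*d = (-31 + 120)*(2*√37) = 89*(2*√37) = 178*√37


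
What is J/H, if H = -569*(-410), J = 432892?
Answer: 216446/116645 ≈ 1.8556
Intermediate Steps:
H = 233290
J/H = 432892/233290 = 432892*(1/233290) = 216446/116645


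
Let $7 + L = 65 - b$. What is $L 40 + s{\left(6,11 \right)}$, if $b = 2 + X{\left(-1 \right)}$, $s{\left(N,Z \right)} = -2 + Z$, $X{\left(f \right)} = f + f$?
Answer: $2329$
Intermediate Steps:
$X{\left(f \right)} = 2 f$
$b = 0$ ($b = 2 + 2 \left(-1\right) = 2 - 2 = 0$)
$L = 58$ ($L = -7 + \left(65 - 0\right) = -7 + \left(65 + 0\right) = -7 + 65 = 58$)
$L 40 + s{\left(6,11 \right)} = 58 \cdot 40 + \left(-2 + 11\right) = 2320 + 9 = 2329$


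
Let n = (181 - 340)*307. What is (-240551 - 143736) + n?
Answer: -433100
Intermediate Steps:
n = -48813 (n = -159*307 = -48813)
(-240551 - 143736) + n = (-240551 - 143736) - 48813 = -384287 - 48813 = -433100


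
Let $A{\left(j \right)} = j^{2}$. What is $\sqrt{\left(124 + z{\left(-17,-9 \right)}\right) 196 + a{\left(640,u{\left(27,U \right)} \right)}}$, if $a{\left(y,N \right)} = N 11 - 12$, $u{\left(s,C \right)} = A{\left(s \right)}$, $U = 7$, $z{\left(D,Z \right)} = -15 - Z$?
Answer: $\sqrt{31135} \approx 176.45$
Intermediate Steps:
$u{\left(s,C \right)} = s^{2}$
$a{\left(y,N \right)} = -12 + 11 N$ ($a{\left(y,N \right)} = 11 N - 12 = -12 + 11 N$)
$\sqrt{\left(124 + z{\left(-17,-9 \right)}\right) 196 + a{\left(640,u{\left(27,U \right)} \right)}} = \sqrt{\left(124 - 6\right) 196 - \left(12 - 11 \cdot 27^{2}\right)} = \sqrt{\left(124 + \left(-15 + 9\right)\right) 196 + \left(-12 + 11 \cdot 729\right)} = \sqrt{\left(124 - 6\right) 196 + \left(-12 + 8019\right)} = \sqrt{118 \cdot 196 + 8007} = \sqrt{23128 + 8007} = \sqrt{31135}$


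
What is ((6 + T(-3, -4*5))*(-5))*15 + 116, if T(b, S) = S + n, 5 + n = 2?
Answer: 1391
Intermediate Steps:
n = -3 (n = -5 + 2 = -3)
T(b, S) = -3 + S (T(b, S) = S - 3 = -3 + S)
((6 + T(-3, -4*5))*(-5))*15 + 116 = ((6 + (-3 - 4*5))*(-5))*15 + 116 = ((6 + (-3 - 20))*(-5))*15 + 116 = ((6 - 23)*(-5))*15 + 116 = -17*(-5)*15 + 116 = 85*15 + 116 = 1275 + 116 = 1391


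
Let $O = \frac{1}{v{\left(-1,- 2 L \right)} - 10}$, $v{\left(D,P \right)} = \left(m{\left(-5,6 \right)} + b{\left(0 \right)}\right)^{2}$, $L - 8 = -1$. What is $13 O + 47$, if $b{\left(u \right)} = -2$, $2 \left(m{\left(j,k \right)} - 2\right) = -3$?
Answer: $\frac{1405}{31} \approx 45.323$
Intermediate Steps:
$L = 7$ ($L = 8 - 1 = 7$)
$m{\left(j,k \right)} = \frac{1}{2}$ ($m{\left(j,k \right)} = 2 + \frac{1}{2} \left(-3\right) = 2 - \frac{3}{2} = \frac{1}{2}$)
$v{\left(D,P \right)} = \frac{9}{4}$ ($v{\left(D,P \right)} = \left(\frac{1}{2} - 2\right)^{2} = \left(- \frac{3}{2}\right)^{2} = \frac{9}{4}$)
$O = - \frac{4}{31}$ ($O = \frac{1}{\frac{9}{4} - 10} = \frac{1}{- \frac{31}{4}} = - \frac{4}{31} \approx -0.12903$)
$13 O + 47 = 13 \left(- \frac{4}{31}\right) + 47 = - \frac{52}{31} + 47 = \frac{1405}{31}$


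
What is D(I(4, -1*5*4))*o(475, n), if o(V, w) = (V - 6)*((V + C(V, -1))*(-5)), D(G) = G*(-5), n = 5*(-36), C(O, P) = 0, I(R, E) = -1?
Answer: -5569375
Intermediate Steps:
n = -180
D(G) = -5*G
o(V, w) = -5*V*(-6 + V) (o(V, w) = (V - 6)*((V + 0)*(-5)) = (-6 + V)*(V*(-5)) = (-6 + V)*(-5*V) = -5*V*(-6 + V))
D(I(4, -1*5*4))*o(475, n) = (-5*(-1))*(5*475*(6 - 1*475)) = 5*(5*475*(6 - 475)) = 5*(5*475*(-469)) = 5*(-1113875) = -5569375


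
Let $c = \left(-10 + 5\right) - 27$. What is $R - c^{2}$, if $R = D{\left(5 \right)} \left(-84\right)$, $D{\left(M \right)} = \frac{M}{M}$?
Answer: $-1108$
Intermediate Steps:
$D{\left(M \right)} = 1$
$c = -32$ ($c = -5 - 27 = -32$)
$R = -84$ ($R = 1 \left(-84\right) = -84$)
$R - c^{2} = -84 - \left(-32\right)^{2} = -84 - 1024 = -1108$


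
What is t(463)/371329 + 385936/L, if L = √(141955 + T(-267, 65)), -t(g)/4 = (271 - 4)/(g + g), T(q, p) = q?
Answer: -534/171925327 + 96484*√35422/17711 ≈ 1025.3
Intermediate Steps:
t(g) = -534/g (t(g) = -4*(271 - 4)/(g + g) = -1068/(2*g) = -1068*1/(2*g) = -534/g)
L = 2*√35422 (L = √(141955 - 267) = √141688 = 2*√35422 ≈ 376.41)
t(463)/371329 + 385936/L = -534/463/371329 + 385936/((2*√35422)) = -534*1/463*(1/371329) + 385936*(√35422/70844) = -534/463*1/371329 + 96484*√35422/17711 = -534/171925327 + 96484*√35422/17711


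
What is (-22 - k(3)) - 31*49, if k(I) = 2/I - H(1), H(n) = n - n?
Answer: -4625/3 ≈ -1541.7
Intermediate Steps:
H(n) = 0
k(I) = 2/I (k(I) = 2/I - 1*0 = 2/I + 0 = 2/I)
(-22 - k(3)) - 31*49 = (-22 - 2/3) - 31*49 = (-22 - 2/3) - 1519 = (-22 - 1*⅔) - 1519 = (-22 - ⅔) - 1519 = -68/3 - 1519 = -4625/3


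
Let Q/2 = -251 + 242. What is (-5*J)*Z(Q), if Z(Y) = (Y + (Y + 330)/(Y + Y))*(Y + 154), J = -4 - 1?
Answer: -272000/3 ≈ -90667.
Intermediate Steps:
Q = -18 (Q = 2*(-251 + 242) = 2*(-9) = -18)
J = -5
Z(Y) = (154 + Y)*(Y + (330 + Y)/(2*Y)) (Z(Y) = (Y + (330 + Y)/((2*Y)))*(154 + Y) = (Y + (330 + Y)*(1/(2*Y)))*(154 + Y) = (Y + (330 + Y)/(2*Y))*(154 + Y) = (154 + Y)*(Y + (330 + Y)/(2*Y)))
(-5*J)*Z(Q) = (-5*(-5))*(242 + (-18)² + 25410/(-18) + (309/2)*(-18)) = 25*(242 + 324 + 25410*(-1/18) - 2781) = 25*(242 + 324 - 4235/3 - 2781) = 25*(-10880/3) = -272000/3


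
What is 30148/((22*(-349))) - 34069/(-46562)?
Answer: -18422087/5766178 ≈ -3.1949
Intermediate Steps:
30148/((22*(-349))) - 34069/(-46562) = 30148/(-7678) - 34069*(-1/46562) = 30148*(-1/7678) + 1099/1502 = -15074/3839 + 1099/1502 = -18422087/5766178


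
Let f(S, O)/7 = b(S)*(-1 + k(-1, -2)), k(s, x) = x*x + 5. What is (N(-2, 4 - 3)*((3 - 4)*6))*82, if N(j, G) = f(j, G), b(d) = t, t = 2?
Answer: -55104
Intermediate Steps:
k(s, x) = 5 + x**2 (k(s, x) = x**2 + 5 = 5 + x**2)
b(d) = 2
f(S, O) = 112 (f(S, O) = 7*(2*(-1 + (5 + (-2)**2))) = 7*(2*(-1 + (5 + 4))) = 7*(2*(-1 + 9)) = 7*(2*8) = 7*16 = 112)
N(j, G) = 112
(N(-2, 4 - 3)*((3 - 4)*6))*82 = (112*((3 - 4)*6))*82 = (112*(-1*6))*82 = (112*(-6))*82 = -672*82 = -55104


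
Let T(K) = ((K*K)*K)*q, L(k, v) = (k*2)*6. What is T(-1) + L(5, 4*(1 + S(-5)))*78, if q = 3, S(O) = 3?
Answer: 4677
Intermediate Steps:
L(k, v) = 12*k (L(k, v) = (2*k)*6 = 12*k)
T(K) = 3*K³ (T(K) = ((K*K)*K)*3 = (K²*K)*3 = K³*3 = 3*K³)
T(-1) + L(5, 4*(1 + S(-5)))*78 = 3*(-1)³ + (12*5)*78 = 3*(-1) + 60*78 = -3 + 4680 = 4677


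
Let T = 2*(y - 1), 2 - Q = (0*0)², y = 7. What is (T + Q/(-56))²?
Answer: 112225/784 ≈ 143.14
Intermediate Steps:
Q = 2 (Q = 2 - (0*0)² = 2 - 1*0² = 2 - 1*0 = 2 + 0 = 2)
T = 12 (T = 2*(7 - 1) = 2*6 = 12)
(T + Q/(-56))² = (12 + 2/(-56))² = (12 + 2*(-1/56))² = (12 - 1/28)² = (335/28)² = 112225/784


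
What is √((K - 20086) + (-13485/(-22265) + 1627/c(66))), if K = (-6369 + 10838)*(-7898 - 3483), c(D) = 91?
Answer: I*√8355073414387176841/405223 ≈ 7133.1*I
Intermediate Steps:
K = -50861689 (K = 4469*(-11381) = -50861689)
√((K - 20086) + (-13485/(-22265) + 1627/c(66))) = √((-50861689 - 20086) + (-13485/(-22265) + 1627/91)) = √(-50881775 + (-13485*(-1/22265) + 1627*(1/91))) = √(-50881775 + (2697/4453 + 1627/91)) = √(-50881775 + 7490458/405223) = √(-20618458020367/405223) = I*√8355073414387176841/405223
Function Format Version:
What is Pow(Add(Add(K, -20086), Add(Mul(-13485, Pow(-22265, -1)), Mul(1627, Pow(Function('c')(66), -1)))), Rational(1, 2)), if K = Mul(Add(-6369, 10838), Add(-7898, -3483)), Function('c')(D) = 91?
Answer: Mul(Rational(1, 405223), I, Pow(8355073414387176841, Rational(1, 2))) ≈ Mul(7133.1, I)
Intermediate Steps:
K = -50861689 (K = Mul(4469, -11381) = -50861689)
Pow(Add(Add(K, -20086), Add(Mul(-13485, Pow(-22265, -1)), Mul(1627, Pow(Function('c')(66), -1)))), Rational(1, 2)) = Pow(Add(Add(-50861689, -20086), Add(Mul(-13485, Pow(-22265, -1)), Mul(1627, Pow(91, -1)))), Rational(1, 2)) = Pow(Add(-50881775, Add(Mul(-13485, Rational(-1, 22265)), Mul(1627, Rational(1, 91)))), Rational(1, 2)) = Pow(Add(-50881775, Add(Rational(2697, 4453), Rational(1627, 91))), Rational(1, 2)) = Pow(Add(-50881775, Rational(7490458, 405223)), Rational(1, 2)) = Pow(Rational(-20618458020367, 405223), Rational(1, 2)) = Mul(Rational(1, 405223), I, Pow(8355073414387176841, Rational(1, 2)))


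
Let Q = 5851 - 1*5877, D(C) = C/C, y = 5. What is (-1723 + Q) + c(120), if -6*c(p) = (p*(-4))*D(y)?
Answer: -1669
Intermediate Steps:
D(C) = 1
Q = -26 (Q = 5851 - 5877 = -26)
c(p) = 2*p/3 (c(p) = -p*(-4)/6 = -(-4*p)/6 = -(-2)*p/3 = 2*p/3)
(-1723 + Q) + c(120) = (-1723 - 26) + (⅔)*120 = -1749 + 80 = -1669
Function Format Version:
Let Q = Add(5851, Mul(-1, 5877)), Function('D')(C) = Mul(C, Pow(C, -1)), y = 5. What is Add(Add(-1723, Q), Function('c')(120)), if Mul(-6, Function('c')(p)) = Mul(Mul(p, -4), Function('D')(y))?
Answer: -1669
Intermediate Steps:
Function('D')(C) = 1
Q = -26 (Q = Add(5851, -5877) = -26)
Function('c')(p) = Mul(Rational(2, 3), p) (Function('c')(p) = Mul(Rational(-1, 6), Mul(Mul(p, -4), 1)) = Mul(Rational(-1, 6), Mul(Mul(-4, p), 1)) = Mul(Rational(-1, 6), Mul(-4, p)) = Mul(Rational(2, 3), p))
Add(Add(-1723, Q), Function('c')(120)) = Add(Add(-1723, -26), Mul(Rational(2, 3), 120)) = Add(-1749, 80) = -1669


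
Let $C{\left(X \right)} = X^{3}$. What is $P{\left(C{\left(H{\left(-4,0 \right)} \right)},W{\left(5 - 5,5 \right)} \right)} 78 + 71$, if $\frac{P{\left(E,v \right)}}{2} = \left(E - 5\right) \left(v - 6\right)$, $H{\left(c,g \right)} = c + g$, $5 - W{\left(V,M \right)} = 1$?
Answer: $21599$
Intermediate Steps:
$W{\left(V,M \right)} = 4$ ($W{\left(V,M \right)} = 5 - 1 = 4$)
$P{\left(E,v \right)} = 2 \left(-6 + v\right) \left(-5 + E\right)$ ($P{\left(E,v \right)} = 2 \left(E - 5\right) \left(v - 6\right) = 2 \left(-5 + E\right) \left(-6 + v\right) = 2 \left(-6 + v\right) \left(-5 + E\right)$)
$P{\left(C{\left(H{\left(-4,0 \right)} \right)},W{\left(5 - 5,5 \right)} \right)} 78 + 71 = \left(60 - 12 \left(-4 + 0\right)^{3} - 40 + 2 \left(-4 + 0\right)^{3} \cdot 4\right) 78 + 71 = \left(60 - 12 \left(-4\right)^{3} - 40 + 2 \left(-4\right)^{3} \cdot 4\right) 78 + 71 = \left(60 - -768 - 40 + 2 \left(-64\right) 4\right) 78 + 71 = \left(60 + 768 - 40 - 512\right) 78 + 71 = 276 \cdot 78 + 71 = 21528 + 71 = 21599$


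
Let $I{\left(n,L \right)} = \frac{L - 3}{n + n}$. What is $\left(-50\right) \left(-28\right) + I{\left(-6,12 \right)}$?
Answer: $\frac{5597}{4} \approx 1399.3$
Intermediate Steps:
$I{\left(n,L \right)} = \frac{-3 + L}{2 n}$
$\left(-50\right) \left(-28\right) + I{\left(-6,12 \right)} = \left(-50\right) \left(-28\right) + \frac{-3 + 12}{2 \left(-6\right)} = 1400 + \frac{1}{2} \left(- \frac{1}{6}\right) 9 = 1400 - \frac{3}{4} = \frac{5597}{4}$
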